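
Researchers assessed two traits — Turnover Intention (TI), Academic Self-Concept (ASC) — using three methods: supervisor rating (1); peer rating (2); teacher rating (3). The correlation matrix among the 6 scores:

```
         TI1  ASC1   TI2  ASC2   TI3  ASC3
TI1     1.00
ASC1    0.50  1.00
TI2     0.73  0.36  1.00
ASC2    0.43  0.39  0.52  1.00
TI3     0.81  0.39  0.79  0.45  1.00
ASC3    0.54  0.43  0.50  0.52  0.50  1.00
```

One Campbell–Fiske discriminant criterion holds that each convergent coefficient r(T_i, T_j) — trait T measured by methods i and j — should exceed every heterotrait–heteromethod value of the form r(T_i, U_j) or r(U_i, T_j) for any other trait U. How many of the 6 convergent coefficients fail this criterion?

Convergent coefficients and their comparison sets:
TI (methods 1·2): 0.73 vs {0.43, 0.36} → pass.
TI (methods 1·3): 0.81 vs {0.54, 0.39} → pass.
TI (methods 2·3): 0.79 vs {0.50, 0.45} → pass.
ASC (methods 1·2): 0.39 vs {0.36, 0.43} → fail.
ASC (methods 1·3): 0.43 vs {0.39, 0.54} → fail.
ASC (methods 2·3): 0.52 vs {0.45, 0.50} → pass.
2 of 6 fail.

2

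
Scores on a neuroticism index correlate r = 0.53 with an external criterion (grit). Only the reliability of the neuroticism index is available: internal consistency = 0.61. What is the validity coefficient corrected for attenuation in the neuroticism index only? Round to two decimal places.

0.68

Single correction: r_c = r_obs / √r_xx = 0.53 / √0.61 = 0.53 / 0.7810 ≈ 0.68.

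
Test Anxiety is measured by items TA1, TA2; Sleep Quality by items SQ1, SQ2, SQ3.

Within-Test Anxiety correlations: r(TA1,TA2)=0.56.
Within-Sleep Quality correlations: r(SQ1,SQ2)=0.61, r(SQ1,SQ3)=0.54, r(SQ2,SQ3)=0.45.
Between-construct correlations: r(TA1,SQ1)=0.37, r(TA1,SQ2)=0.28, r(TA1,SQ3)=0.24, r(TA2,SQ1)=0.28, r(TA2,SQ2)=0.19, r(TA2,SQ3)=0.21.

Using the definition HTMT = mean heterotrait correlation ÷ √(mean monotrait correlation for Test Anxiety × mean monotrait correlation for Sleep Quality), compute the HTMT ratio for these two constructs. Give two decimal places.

Between-construct mean = 1.57/6 = 0.2617.
Mean within-TA = 0.56/1 = 0.5600; mean within-SQ = 1.60/3 = 0.5333.
Geometric mean = √(0.5600 × 0.5333) = 0.5465.
HTMT = 0.2617 / 0.5465 = 0.48.

0.48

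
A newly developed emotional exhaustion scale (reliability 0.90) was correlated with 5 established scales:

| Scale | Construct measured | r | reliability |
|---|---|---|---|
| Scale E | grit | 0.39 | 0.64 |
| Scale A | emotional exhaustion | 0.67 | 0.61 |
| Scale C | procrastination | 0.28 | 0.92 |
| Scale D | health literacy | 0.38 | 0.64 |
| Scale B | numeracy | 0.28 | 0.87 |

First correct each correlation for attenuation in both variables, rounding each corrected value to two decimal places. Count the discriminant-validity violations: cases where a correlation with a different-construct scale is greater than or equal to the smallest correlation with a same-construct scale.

0

Disattenuated r (r / √(r_scale · r_new)):
  Scale E (disc): 0.39 / √(0.64·0.90) = 0.51
  Scale A (conv): 0.67 / √(0.61·0.90) = 0.90
  Scale C (disc): 0.28 / √(0.92·0.90) = 0.31
  Scale D (disc): 0.38 / √(0.64·0.90) = 0.50
  Scale B (disc): 0.28 / √(0.87·0.90) = 0.32
Smallest convergent = 0.90. Discriminant values: 0.51, 0.31, 0.50, 0.32; count ≥ 0.90 → 0.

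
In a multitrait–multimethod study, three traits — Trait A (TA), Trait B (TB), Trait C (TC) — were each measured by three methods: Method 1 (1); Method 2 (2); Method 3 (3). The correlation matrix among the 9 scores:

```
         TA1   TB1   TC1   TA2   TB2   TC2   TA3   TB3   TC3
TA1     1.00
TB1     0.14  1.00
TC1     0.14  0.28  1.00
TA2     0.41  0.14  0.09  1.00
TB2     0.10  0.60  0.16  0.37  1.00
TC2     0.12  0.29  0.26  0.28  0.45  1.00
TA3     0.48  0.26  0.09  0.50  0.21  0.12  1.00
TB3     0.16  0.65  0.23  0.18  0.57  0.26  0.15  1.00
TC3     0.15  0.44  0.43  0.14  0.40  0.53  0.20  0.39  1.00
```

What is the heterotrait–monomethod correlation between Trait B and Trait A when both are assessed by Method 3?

Different traits, same method: r(TB3, TA3) = 0.15.

0.15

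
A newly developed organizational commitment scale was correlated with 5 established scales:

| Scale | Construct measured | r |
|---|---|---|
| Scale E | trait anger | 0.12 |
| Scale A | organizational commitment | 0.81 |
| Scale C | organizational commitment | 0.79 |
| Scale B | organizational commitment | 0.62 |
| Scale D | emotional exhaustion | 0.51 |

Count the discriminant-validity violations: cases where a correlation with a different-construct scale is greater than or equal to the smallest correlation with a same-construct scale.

Convergent (same construct = organizational commitment): Scale A, Scale C, Scale B.
Smallest convergent = 0.62. Discriminant values: 0.12, 0.51; count ≥ 0.62 → 0.

0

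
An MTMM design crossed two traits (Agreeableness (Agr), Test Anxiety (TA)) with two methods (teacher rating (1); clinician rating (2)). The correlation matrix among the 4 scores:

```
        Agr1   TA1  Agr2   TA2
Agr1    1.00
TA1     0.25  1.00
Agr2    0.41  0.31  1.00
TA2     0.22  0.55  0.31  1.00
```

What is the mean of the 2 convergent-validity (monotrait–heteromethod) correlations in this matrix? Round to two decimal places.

0.48

Convergent values: 0.41, 0.55; mean = 0.96/2 = 0.48.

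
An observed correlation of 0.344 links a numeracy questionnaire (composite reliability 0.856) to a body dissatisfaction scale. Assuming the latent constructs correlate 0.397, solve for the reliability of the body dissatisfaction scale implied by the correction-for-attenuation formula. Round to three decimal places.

0.877

r_true = r_obs / √(r_xx · r_yy) ⇒ 0.397 = 0.344 / √(0.856 · r_yy).
√(0.856 · r_yy) = 0.344 / 0.397 = 0.8665; 0.856 · r_yy = 0.7508; r_yy = 0.7508 / 0.856 ≈ 0.877.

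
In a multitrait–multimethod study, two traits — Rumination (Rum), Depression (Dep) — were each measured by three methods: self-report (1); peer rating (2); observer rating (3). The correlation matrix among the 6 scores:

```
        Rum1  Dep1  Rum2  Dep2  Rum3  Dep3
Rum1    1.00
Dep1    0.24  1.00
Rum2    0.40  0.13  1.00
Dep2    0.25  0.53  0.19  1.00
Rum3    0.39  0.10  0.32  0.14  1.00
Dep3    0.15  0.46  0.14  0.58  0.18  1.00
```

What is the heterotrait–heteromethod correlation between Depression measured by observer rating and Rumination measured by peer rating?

0.14

Different traits and methods: r(Dep3, Rum2) = 0.14.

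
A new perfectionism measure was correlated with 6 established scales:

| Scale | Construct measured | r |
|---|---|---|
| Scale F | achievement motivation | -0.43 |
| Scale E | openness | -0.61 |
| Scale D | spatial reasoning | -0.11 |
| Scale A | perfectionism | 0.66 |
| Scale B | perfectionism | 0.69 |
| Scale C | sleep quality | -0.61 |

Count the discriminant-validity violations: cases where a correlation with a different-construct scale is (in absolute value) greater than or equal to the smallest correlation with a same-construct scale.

0

Convergent (same construct = perfectionism): Scale A, Scale B.
Smallest convergent = 0.66. Discriminant |r|: 0.43, 0.61, 0.11, 0.61; count ≥ 0.66 → 0.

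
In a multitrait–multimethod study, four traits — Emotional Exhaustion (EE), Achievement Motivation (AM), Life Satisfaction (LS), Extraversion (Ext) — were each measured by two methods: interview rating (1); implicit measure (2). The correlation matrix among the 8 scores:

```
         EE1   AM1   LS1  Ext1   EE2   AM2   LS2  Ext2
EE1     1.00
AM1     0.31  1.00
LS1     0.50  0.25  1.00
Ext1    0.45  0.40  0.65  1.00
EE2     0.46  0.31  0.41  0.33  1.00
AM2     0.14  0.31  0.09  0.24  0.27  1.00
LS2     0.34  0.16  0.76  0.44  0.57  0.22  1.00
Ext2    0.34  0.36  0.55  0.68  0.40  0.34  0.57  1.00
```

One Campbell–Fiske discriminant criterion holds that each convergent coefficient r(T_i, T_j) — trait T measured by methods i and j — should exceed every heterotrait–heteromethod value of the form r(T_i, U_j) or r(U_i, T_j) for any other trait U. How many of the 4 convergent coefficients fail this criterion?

1

Each convergent coefficient versus the relevant comparison correlations:
EE (methods 1·2): 0.46 vs {0.14, 0.31, 0.34, 0.41, 0.34, 0.33} → pass.
AM (methods 1·2): 0.31 vs {0.31, 0.14, 0.16, 0.09, 0.36, 0.24} → fail.
LS (methods 1·2): 0.76 vs {0.41, 0.34, 0.09, 0.16, 0.55, 0.44} → pass.
Ext (methods 1·2): 0.68 vs {0.33, 0.34, 0.24, 0.36, 0.44, 0.55} → pass.
1 of 4 fail.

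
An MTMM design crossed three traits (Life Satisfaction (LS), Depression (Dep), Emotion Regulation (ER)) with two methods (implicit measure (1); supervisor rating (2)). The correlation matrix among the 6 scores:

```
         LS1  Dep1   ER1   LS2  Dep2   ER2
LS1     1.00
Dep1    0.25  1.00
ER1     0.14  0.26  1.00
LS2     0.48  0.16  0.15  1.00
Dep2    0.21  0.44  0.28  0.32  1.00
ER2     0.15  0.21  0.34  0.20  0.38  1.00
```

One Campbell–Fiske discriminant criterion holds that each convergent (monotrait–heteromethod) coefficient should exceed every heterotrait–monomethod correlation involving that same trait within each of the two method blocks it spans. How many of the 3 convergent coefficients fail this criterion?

Checking each validity diagonal entry against its comparison values:
LS (methods 1·2): 0.48 vs {0.25, 0.32, 0.14, 0.20} → pass.
Dep (methods 1·2): 0.44 vs {0.25, 0.32, 0.26, 0.38} → pass.
ER (methods 1·2): 0.34 vs {0.14, 0.20, 0.26, 0.38} → fail.
1 of 3 fail.

1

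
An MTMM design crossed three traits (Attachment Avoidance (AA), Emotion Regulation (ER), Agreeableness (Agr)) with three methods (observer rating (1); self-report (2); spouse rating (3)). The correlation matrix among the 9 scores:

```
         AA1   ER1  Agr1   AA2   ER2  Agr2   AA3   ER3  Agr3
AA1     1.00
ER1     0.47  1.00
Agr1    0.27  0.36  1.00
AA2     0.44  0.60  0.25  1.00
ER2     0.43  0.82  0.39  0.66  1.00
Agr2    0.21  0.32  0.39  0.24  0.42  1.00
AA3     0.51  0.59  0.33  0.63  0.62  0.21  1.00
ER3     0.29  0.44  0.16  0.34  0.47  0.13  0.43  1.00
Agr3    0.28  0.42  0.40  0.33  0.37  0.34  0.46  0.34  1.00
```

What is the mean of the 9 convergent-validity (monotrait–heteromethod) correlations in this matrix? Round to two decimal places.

Convergent values: 0.44, 0.51, 0.63, 0.82, 0.44, 0.47, 0.39, 0.40, 0.34; mean = 4.44/9 = 0.49.

0.49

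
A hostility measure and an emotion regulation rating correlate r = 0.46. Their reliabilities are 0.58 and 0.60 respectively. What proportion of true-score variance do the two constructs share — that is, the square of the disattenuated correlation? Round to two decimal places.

Disattenuated r = 0.46 / √(0.58 × 0.60) = 0.46 / 0.5899 = 0.7798.
Shared true-score variance = 0.7798² = 0.6081 ≈ 0.61.

0.61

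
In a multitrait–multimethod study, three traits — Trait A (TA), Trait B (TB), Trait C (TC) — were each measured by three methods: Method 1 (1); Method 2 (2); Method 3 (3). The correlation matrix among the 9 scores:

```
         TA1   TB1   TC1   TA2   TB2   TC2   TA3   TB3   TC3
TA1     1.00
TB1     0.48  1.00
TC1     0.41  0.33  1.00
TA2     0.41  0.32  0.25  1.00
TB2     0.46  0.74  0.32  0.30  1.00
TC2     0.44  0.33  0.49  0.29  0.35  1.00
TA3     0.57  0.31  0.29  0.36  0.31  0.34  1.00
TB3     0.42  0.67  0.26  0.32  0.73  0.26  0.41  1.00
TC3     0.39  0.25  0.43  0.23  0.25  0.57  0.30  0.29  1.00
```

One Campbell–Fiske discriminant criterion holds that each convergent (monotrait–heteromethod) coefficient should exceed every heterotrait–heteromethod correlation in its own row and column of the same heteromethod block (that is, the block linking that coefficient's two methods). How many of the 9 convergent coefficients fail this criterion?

1

Each convergent coefficient versus the relevant comparison correlations:
TA (methods 1·2): 0.41 vs {0.46, 0.32, 0.44, 0.25} → fail.
TA (methods 1·3): 0.57 vs {0.42, 0.31, 0.39, 0.29} → pass.
TA (methods 2·3): 0.36 vs {0.32, 0.31, 0.23, 0.34} → pass.
TB (methods 1·2): 0.74 vs {0.32, 0.46, 0.33, 0.32} → pass.
TB (methods 1·3): 0.67 vs {0.31, 0.42, 0.25, 0.26} → pass.
TB (methods 2·3): 0.73 vs {0.31, 0.32, 0.25, 0.26} → pass.
TC (methods 1·2): 0.49 vs {0.25, 0.44, 0.32, 0.33} → pass.
TC (methods 1·3): 0.43 vs {0.29, 0.39, 0.26, 0.25} → pass.
TC (methods 2·3): 0.57 vs {0.34, 0.23, 0.26, 0.25} → pass.
1 of 9 fail.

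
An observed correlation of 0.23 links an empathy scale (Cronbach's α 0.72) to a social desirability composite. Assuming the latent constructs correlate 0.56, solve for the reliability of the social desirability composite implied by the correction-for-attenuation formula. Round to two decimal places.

0.23

r_true = r_obs / √(r_xx · r_yy) ⇒ 0.56 = 0.23 / √(0.72 · r_yy).
√(0.72 · r_yy) = 0.23 / 0.56 = 0.4107; 0.72 · r_yy = 0.1687; r_yy = 0.1687 / 0.72 ≈ 0.23.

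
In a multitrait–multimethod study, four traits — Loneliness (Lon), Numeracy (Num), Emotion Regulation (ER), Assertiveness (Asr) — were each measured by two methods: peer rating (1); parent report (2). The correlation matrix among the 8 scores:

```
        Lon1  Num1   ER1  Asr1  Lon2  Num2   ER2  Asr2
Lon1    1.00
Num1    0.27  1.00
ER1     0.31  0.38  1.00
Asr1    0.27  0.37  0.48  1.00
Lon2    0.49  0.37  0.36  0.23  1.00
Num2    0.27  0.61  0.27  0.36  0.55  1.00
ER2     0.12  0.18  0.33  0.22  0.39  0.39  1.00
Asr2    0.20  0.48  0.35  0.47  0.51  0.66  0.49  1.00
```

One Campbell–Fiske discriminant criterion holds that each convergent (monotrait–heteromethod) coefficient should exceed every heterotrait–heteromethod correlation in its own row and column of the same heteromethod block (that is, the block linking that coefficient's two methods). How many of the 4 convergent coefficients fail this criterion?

Convergent coefficients and their comparison sets:
Lon (methods 1·2): 0.49 vs {0.27, 0.37, 0.12, 0.36, 0.20, 0.23} → pass.
Num (methods 1·2): 0.61 vs {0.37, 0.27, 0.18, 0.27, 0.48, 0.36} → pass.
ER (methods 1·2): 0.33 vs {0.36, 0.12, 0.27, 0.18, 0.35, 0.22} → fail.
Asr (methods 1·2): 0.47 vs {0.23, 0.20, 0.36, 0.48, 0.22, 0.35} → fail.
2 of 4 fail.

2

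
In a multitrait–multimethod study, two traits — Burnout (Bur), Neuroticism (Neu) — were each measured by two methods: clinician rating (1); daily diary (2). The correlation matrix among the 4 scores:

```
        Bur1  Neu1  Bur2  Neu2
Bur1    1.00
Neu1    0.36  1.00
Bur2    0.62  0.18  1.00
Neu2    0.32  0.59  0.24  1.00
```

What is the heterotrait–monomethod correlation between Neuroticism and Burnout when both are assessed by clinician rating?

Different traits, same method: r(Neu1, Bur1) = 0.36.

0.36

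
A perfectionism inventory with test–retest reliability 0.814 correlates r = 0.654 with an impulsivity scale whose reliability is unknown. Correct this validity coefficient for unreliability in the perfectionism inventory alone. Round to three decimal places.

Single correction: r_c = r_obs / √r_xx = 0.654 / √0.814 = 0.654 / 0.9022 ≈ 0.725.

0.725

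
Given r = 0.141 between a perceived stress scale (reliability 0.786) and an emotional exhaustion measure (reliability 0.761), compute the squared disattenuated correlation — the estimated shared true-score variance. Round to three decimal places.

0.033

Disattenuated r = 0.141 / √(0.786 × 0.761) = 0.141 / 0.7734 = 0.1823.
Shared true-score variance = 0.1823² = 0.0332 ≈ 0.033.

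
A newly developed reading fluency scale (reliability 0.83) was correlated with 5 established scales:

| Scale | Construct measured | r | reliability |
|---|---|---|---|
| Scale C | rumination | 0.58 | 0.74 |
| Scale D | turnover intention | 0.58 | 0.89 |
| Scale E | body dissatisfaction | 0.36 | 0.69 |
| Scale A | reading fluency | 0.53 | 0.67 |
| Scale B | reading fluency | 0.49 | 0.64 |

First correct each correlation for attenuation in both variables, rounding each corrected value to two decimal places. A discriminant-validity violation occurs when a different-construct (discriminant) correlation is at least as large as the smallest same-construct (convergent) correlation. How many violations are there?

Disattenuated r (r / √(r_scale · r_new)):
  Scale C (disc): 0.58 / √(0.74·0.83) = 0.74
  Scale D (disc): 0.58 / √(0.89·0.83) = 0.67
  Scale E (disc): 0.36 / √(0.69·0.83) = 0.48
  Scale A (conv): 0.53 / √(0.67·0.83) = 0.71
  Scale B (conv): 0.49 / √(0.64·0.83) = 0.67
Smallest convergent = 0.67. Discriminant values: 0.74, 0.67, 0.48; count ≥ 0.67 → 2.

2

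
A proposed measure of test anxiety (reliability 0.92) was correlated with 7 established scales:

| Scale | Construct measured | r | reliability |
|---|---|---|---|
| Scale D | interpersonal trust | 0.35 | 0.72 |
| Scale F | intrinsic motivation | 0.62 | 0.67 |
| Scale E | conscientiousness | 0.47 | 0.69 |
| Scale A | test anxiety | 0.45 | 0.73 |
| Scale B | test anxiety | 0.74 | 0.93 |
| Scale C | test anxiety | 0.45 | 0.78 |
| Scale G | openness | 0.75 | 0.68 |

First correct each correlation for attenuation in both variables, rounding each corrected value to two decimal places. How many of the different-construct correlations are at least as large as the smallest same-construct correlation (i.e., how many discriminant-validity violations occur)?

3

Disattenuated r (r / √(r_scale · r_new)):
  Scale D (disc): 0.35 / √(0.72·0.92) = 0.43
  Scale F (disc): 0.62 / √(0.67·0.92) = 0.79
  Scale E (disc): 0.47 / √(0.69·0.92) = 0.59
  Scale A (conv): 0.45 / √(0.73·0.92) = 0.55
  Scale B (conv): 0.74 / √(0.93·0.92) = 0.80
  Scale C (conv): 0.45 / √(0.78·0.92) = 0.53
  Scale G (disc): 0.75 / √(0.68·0.92) = 0.95
Smallest convergent = 0.53. Discriminant values: 0.43, 0.79, 0.59, 0.95; count ≥ 0.53 → 3.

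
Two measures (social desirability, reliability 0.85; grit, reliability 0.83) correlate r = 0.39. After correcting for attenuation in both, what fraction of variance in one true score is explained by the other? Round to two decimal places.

Disattenuated r = 0.39 / √(0.85 × 0.83) = 0.39 / 0.8399 = 0.4643.
Shared true-score variance = 0.4643² = 0.2156 ≈ 0.22.

0.22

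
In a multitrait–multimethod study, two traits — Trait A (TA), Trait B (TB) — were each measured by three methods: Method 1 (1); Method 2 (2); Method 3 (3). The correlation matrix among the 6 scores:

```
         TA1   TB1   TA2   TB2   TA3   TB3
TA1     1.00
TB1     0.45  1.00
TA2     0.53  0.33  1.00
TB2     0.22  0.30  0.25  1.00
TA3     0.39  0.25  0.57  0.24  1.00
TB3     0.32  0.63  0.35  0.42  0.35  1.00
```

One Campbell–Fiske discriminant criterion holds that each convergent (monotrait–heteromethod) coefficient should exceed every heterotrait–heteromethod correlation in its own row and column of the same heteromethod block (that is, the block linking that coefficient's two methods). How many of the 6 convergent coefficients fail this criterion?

Checking each validity diagonal entry against its comparison values:
TA (methods 1·2): 0.53 vs {0.22, 0.33} → pass.
TA (methods 1·3): 0.39 vs {0.32, 0.25} → pass.
TA (methods 2·3): 0.57 vs {0.35, 0.24} → pass.
TB (methods 1·2): 0.30 vs {0.33, 0.22} → fail.
TB (methods 1·3): 0.63 vs {0.25, 0.32} → pass.
TB (methods 2·3): 0.42 vs {0.24, 0.35} → pass.
1 of 6 fail.

1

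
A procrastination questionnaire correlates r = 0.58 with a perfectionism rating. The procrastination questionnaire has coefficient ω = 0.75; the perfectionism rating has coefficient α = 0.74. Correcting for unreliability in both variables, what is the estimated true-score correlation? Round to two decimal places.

0.78

r_true = r_obs / √(r_xx · r_yy) = 0.58 / √(0.75 × 0.74) = 0.58 / √0.5550 = 0.58 / 0.7450 ≈ 0.78.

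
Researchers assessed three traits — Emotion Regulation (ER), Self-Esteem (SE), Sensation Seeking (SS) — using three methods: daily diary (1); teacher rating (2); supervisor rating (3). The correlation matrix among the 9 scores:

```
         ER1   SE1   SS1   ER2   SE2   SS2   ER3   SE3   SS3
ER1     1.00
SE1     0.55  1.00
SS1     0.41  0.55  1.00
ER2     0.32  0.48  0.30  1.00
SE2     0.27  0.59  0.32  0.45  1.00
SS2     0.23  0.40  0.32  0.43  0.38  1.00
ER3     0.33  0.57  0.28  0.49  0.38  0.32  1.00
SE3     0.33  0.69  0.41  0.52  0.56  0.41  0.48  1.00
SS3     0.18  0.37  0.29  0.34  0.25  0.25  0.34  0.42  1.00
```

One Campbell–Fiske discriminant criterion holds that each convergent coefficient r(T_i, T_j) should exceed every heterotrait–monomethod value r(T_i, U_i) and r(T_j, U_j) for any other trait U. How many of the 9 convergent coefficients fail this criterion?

Each convergent coefficient versus the relevant comparison correlations:
ER (methods 1·2): 0.32 vs {0.55, 0.45, 0.41, 0.43} → fail.
ER (methods 1·3): 0.33 vs {0.55, 0.48, 0.41, 0.34} → fail.
ER (methods 2·3): 0.49 vs {0.45, 0.48, 0.43, 0.34} → pass.
SE (methods 1·2): 0.59 vs {0.55, 0.45, 0.55, 0.38} → pass.
SE (methods 1·3): 0.69 vs {0.55, 0.48, 0.55, 0.42} → pass.
SE (methods 2·3): 0.56 vs {0.45, 0.48, 0.38, 0.42} → pass.
SS (methods 1·2): 0.32 vs {0.41, 0.43, 0.55, 0.38} → fail.
SS (methods 1·3): 0.29 vs {0.41, 0.34, 0.55, 0.42} → fail.
SS (methods 2·3): 0.25 vs {0.43, 0.34, 0.38, 0.42} → fail.
5 of 9 fail.

5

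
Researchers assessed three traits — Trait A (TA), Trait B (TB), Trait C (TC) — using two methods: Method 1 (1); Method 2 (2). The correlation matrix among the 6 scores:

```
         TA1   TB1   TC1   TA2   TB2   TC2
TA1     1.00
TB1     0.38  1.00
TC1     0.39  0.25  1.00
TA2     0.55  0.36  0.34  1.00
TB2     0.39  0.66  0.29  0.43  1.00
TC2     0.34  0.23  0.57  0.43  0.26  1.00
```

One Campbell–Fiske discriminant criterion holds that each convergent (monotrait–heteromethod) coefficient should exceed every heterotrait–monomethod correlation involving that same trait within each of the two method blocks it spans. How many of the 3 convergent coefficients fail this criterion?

Checking each validity diagonal entry against its comparison values:
TA (methods 1·2): 0.55 vs {0.38, 0.43, 0.39, 0.43} → pass.
TB (methods 1·2): 0.66 vs {0.38, 0.43, 0.25, 0.26} → pass.
TC (methods 1·2): 0.57 vs {0.39, 0.43, 0.25, 0.26} → pass.
0 of 3 fail.

0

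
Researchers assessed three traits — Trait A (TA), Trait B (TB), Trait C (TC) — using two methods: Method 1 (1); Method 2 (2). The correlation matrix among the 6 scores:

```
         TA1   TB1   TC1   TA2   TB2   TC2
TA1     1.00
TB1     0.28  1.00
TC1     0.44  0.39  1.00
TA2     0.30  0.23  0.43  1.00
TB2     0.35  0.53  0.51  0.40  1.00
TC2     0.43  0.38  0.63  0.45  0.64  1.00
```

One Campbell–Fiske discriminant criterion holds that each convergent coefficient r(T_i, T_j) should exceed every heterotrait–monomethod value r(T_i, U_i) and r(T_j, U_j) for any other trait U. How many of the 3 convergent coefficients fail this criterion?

3

Convergent coefficients and their comparison sets:
TA (methods 1·2): 0.30 vs {0.28, 0.40, 0.44, 0.45} → fail.
TB (methods 1·2): 0.53 vs {0.28, 0.40, 0.39, 0.64} → fail.
TC (methods 1·2): 0.63 vs {0.44, 0.45, 0.39, 0.64} → fail.
3 of 3 fail.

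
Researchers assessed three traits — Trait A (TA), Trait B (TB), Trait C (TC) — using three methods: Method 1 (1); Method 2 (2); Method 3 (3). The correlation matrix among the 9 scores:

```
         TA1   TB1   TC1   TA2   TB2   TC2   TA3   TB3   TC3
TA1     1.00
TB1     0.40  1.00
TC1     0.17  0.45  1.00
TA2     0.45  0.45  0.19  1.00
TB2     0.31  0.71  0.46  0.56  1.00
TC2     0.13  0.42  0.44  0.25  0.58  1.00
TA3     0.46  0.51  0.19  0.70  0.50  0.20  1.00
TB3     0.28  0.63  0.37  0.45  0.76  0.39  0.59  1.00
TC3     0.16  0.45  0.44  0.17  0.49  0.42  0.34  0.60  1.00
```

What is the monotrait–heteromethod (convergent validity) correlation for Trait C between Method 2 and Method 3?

Same trait (TC), different methods: r(TC2, TC3) = 0.42.

0.42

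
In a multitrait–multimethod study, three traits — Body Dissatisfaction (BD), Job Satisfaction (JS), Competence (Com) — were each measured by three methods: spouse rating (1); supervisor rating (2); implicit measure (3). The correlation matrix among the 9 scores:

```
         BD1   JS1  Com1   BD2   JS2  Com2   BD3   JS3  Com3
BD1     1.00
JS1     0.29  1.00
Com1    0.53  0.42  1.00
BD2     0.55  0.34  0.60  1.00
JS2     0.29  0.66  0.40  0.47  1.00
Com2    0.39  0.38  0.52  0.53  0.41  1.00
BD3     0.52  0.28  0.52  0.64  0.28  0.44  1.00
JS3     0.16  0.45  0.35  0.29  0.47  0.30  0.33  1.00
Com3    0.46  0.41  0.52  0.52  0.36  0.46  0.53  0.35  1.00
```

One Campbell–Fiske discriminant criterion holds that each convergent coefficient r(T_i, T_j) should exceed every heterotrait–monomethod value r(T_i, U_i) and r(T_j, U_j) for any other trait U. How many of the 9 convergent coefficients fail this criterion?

Convergent coefficients and their comparison sets:
BD (methods 1·2): 0.55 vs {0.29, 0.47, 0.53, 0.53} → pass.
BD (methods 1·3): 0.52 vs {0.29, 0.33, 0.53, 0.53} → fail.
BD (methods 2·3): 0.64 vs {0.47, 0.33, 0.53, 0.53} → pass.
JS (methods 1·2): 0.66 vs {0.29, 0.47, 0.42, 0.41} → pass.
JS (methods 1·3): 0.45 vs {0.29, 0.33, 0.42, 0.35} → pass.
JS (methods 2·3): 0.47 vs {0.47, 0.33, 0.41, 0.35} → fail.
Com (methods 1·2): 0.52 vs {0.53, 0.53, 0.42, 0.41} → fail.
Com (methods 1·3): 0.52 vs {0.53, 0.53, 0.42, 0.35} → fail.
Com (methods 2·3): 0.46 vs {0.53, 0.53, 0.41, 0.35} → fail.
5 of 9 fail.

5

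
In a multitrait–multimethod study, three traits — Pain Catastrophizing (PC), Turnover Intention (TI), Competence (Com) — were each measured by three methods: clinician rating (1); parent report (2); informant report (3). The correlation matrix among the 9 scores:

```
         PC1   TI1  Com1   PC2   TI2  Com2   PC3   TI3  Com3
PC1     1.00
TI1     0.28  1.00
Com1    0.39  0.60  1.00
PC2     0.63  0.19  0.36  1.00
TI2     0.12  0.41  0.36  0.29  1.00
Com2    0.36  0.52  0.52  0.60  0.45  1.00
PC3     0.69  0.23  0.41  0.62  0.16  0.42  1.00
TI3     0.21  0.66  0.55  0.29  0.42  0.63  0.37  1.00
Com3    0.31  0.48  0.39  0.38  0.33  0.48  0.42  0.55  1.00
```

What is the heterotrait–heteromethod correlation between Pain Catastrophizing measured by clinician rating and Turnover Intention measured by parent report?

Different traits and methods: r(PC1, TI2) = 0.12.

0.12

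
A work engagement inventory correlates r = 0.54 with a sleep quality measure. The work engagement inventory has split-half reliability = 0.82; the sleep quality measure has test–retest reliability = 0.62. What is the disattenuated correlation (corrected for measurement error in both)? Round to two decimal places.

r_true = r_obs / √(r_xx · r_yy) = 0.54 / √(0.82 × 0.62) = 0.54 / √0.5084 = 0.54 / 0.7130 ≈ 0.76.

0.76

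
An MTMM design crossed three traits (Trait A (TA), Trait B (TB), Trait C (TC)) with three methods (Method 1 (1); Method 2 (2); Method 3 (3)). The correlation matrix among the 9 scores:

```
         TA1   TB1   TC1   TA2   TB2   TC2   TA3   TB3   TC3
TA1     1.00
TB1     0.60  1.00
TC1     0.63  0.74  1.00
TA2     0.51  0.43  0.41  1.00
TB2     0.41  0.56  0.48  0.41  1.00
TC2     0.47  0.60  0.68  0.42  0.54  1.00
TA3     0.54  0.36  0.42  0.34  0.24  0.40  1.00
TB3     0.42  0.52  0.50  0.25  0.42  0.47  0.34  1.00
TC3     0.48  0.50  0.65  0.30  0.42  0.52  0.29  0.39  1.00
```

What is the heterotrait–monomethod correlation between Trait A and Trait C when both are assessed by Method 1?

0.63

Different traits, same method: r(TA1, TC1) = 0.63.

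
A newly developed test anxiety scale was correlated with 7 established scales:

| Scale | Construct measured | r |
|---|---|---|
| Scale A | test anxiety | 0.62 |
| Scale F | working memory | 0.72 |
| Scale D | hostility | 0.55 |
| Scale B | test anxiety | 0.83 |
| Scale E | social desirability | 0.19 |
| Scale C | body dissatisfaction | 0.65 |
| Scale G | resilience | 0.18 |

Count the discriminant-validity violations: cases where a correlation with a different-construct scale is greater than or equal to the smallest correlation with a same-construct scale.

Convergent (same construct = test anxiety): Scale A, Scale B.
Smallest convergent = 0.62. Discriminant values: 0.72, 0.55, 0.19, 0.65, 0.18; count ≥ 0.62 → 2.

2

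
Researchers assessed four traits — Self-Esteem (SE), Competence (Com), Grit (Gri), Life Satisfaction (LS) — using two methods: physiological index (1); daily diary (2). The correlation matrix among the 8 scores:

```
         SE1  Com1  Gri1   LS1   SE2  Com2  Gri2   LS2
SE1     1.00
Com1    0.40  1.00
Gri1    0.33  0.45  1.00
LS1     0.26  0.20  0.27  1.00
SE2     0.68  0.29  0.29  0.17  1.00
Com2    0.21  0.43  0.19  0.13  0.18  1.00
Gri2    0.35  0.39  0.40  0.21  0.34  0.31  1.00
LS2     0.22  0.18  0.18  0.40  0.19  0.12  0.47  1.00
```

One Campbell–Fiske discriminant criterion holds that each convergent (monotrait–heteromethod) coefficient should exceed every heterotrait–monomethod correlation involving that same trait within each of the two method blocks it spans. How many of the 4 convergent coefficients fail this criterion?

Checking each validity diagonal entry against its comparison values:
SE (methods 1·2): 0.68 vs {0.40, 0.18, 0.33, 0.34, 0.26, 0.19} → pass.
Com (methods 1·2): 0.43 vs {0.40, 0.18, 0.45, 0.31, 0.20, 0.12} → fail.
Gri (methods 1·2): 0.40 vs {0.33, 0.34, 0.45, 0.31, 0.27, 0.47} → fail.
LS (methods 1·2): 0.40 vs {0.26, 0.19, 0.20, 0.12, 0.27, 0.47} → fail.
3 of 4 fail.

3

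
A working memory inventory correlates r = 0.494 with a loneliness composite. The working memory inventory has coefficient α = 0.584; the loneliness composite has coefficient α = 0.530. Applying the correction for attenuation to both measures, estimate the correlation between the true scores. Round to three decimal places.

0.888

r_true = r_obs / √(r_xx · r_yy) = 0.494 / √(0.584 × 0.530) = 0.494 / √0.309520 = 0.494 / 0.5563 ≈ 0.888.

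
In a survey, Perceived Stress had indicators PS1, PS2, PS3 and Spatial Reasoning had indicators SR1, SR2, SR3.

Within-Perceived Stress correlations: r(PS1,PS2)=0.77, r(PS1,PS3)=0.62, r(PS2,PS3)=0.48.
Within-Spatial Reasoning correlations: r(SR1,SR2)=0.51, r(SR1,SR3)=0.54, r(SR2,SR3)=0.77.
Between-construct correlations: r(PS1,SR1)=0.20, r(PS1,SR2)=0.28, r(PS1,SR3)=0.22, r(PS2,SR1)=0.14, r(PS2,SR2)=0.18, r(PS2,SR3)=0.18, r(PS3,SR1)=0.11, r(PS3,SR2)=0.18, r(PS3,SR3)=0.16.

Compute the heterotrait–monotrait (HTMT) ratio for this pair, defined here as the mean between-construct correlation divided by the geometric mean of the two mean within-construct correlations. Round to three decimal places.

Mean between = 1.65/9 = 0.1833.
Mean within-PS = 1.87/3 = 0.6233; mean within-SR = 1.82/3 = 0.6067.
Geometric mean = √(0.6233 × 0.6067) = 0.6149.
HTMT = 0.1833 / 0.6149 = 0.298.

0.298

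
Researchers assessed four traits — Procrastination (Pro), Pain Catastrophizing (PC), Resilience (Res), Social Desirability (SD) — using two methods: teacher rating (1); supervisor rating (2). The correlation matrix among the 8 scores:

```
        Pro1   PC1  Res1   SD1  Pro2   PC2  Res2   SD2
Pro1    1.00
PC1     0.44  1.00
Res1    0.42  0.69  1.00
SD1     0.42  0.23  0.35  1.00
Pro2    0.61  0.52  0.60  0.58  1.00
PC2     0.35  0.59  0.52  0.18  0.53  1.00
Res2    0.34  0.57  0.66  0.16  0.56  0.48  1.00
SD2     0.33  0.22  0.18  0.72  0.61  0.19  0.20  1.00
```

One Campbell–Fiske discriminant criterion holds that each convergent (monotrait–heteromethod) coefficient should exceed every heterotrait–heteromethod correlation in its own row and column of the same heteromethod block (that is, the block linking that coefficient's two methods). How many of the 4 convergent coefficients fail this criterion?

Each convergent coefficient versus the relevant comparison correlations:
Pro (methods 1·2): 0.61 vs {0.35, 0.52, 0.34, 0.60, 0.33, 0.58} → pass.
PC (methods 1·2): 0.59 vs {0.52, 0.35, 0.57, 0.52, 0.22, 0.18} → pass.
Res (methods 1·2): 0.66 vs {0.60, 0.34, 0.52, 0.57, 0.18, 0.16} → pass.
SD (methods 1·2): 0.72 vs {0.58, 0.33, 0.18, 0.22, 0.16, 0.18} → pass.
0 of 4 fail.

0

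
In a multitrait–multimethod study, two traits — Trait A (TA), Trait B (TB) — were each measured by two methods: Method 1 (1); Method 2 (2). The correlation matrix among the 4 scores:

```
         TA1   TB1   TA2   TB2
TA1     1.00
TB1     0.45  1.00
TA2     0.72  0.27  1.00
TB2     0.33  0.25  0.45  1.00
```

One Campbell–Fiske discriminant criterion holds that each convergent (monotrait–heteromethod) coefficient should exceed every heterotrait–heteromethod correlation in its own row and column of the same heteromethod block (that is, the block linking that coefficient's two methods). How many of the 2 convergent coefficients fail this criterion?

1

Each convergent coefficient versus the relevant comparison correlations:
TA (methods 1·2): 0.72 vs {0.33, 0.27} → pass.
TB (methods 1·2): 0.25 vs {0.27, 0.33} → fail.
1 of 2 fail.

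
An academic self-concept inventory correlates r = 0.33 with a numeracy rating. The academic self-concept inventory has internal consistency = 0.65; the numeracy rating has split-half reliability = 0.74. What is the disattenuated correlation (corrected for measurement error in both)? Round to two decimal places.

0.48

r_true = r_obs / √(r_xx · r_yy) = 0.33 / √(0.65 × 0.74) = 0.33 / √0.4810 = 0.33 / 0.6935 ≈ 0.48.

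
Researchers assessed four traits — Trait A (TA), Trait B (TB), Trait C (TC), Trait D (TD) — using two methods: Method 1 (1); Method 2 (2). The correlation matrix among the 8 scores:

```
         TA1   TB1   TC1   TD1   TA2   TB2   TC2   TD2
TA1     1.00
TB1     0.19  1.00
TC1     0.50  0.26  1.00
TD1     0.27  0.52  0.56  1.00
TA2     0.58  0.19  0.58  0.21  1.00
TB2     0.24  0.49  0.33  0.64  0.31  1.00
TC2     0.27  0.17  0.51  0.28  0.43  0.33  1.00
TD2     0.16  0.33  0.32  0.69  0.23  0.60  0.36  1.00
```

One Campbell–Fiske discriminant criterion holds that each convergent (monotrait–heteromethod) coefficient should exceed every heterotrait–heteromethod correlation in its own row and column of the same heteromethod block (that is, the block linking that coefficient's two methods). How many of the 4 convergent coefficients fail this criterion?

Checking each validity diagonal entry against its comparison values:
TA (methods 1·2): 0.58 vs {0.24, 0.19, 0.27, 0.58, 0.16, 0.21} → fail.
TB (methods 1·2): 0.49 vs {0.19, 0.24, 0.17, 0.33, 0.33, 0.64} → fail.
TC (methods 1·2): 0.51 vs {0.58, 0.27, 0.33, 0.17, 0.32, 0.28} → fail.
TD (methods 1·2): 0.69 vs {0.21, 0.16, 0.64, 0.33, 0.28, 0.32} → pass.
3 of 4 fail.

3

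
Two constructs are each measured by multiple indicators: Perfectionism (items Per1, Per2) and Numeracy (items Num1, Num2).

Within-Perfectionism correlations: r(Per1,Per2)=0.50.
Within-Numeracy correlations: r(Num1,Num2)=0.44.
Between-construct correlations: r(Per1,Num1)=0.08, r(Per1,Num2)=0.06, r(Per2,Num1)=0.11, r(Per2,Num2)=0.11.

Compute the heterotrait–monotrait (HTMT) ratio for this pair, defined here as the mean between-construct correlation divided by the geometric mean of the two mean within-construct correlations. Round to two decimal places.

Mean between = 0.36/4 = 0.0900.
Mean within-Per = 0.50/1 = 0.5000; mean within-Num = 0.44/1 = 0.4400.
Geometric mean = √(0.5000 × 0.4400) = 0.4690.
HTMT = 0.0900 / 0.4690 = 0.19.

0.19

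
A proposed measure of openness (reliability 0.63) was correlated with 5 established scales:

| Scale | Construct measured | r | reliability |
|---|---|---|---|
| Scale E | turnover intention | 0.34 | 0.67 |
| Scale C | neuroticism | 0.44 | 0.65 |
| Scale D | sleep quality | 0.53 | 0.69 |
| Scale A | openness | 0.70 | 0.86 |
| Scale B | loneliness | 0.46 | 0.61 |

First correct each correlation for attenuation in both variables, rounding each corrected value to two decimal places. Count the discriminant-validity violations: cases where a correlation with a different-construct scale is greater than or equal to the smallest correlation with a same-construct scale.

0

Disattenuated r (r / √(r_scale · r_new)):
  Scale E (disc): 0.34 / √(0.67·0.63) = 0.52
  Scale C (disc): 0.44 / √(0.65·0.63) = 0.69
  Scale D (disc): 0.53 / √(0.69·0.63) = 0.80
  Scale A (conv): 0.70 / √(0.86·0.63) = 0.95
  Scale B (disc): 0.46 / √(0.61·0.63) = 0.74
Smallest convergent = 0.95. Discriminant values: 0.52, 0.69, 0.80, 0.74; count ≥ 0.95 → 0.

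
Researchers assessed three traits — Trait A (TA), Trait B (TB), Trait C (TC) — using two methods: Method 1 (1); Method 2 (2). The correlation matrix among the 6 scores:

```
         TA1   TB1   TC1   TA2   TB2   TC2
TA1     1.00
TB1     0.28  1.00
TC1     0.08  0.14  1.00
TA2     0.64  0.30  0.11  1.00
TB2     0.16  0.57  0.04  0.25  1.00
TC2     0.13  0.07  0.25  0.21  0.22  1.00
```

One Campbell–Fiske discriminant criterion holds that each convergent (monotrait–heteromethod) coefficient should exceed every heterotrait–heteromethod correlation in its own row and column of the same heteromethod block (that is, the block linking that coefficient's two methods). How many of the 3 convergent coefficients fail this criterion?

Each convergent coefficient versus the relevant comparison correlations:
TA (methods 1·2): 0.64 vs {0.16, 0.30, 0.13, 0.11} → pass.
TB (methods 1·2): 0.57 vs {0.30, 0.16, 0.07, 0.04} → pass.
TC (methods 1·2): 0.25 vs {0.11, 0.13, 0.04, 0.07} → pass.
0 of 3 fail.

0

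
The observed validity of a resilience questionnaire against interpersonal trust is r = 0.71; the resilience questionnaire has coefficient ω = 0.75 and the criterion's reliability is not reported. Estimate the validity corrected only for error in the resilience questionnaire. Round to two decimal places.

Single correction: r_c = r_obs / √r_xx = 0.71 / √0.75 = 0.71 / 0.8660 ≈ 0.82.

0.82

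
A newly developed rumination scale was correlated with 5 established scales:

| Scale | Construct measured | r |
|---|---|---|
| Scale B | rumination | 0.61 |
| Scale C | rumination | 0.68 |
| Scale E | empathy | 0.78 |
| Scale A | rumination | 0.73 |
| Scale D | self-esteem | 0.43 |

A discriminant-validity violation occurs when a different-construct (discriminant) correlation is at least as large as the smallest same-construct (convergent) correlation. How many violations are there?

1

Convergent (same construct = rumination): Scale B, Scale C, Scale A.
Smallest convergent = 0.61. Discriminant values: 0.78, 0.43; count ≥ 0.61 → 1.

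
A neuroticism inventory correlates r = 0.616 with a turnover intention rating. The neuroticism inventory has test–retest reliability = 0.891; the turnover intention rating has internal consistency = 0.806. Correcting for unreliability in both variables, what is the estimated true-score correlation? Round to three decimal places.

r_true = r_obs / √(r_xx · r_yy) = 0.616 / √(0.891 × 0.806) = 0.616 / √0.718146 = 0.616 / 0.8474 ≈ 0.727.

0.727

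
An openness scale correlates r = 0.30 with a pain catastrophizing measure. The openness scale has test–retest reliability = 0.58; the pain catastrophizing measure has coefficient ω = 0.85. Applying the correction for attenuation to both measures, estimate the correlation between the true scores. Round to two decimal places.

0.43

r_true = r_obs / √(r_xx · r_yy) = 0.30 / √(0.58 × 0.85) = 0.30 / √0.4930 = 0.30 / 0.7021 ≈ 0.43.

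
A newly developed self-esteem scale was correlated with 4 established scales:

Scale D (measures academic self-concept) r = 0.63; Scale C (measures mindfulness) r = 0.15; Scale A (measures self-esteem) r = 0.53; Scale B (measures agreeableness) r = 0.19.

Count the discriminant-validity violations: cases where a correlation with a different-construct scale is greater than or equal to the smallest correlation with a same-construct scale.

Convergent (same construct = self-esteem): Scale A.
Smallest convergent = 0.53. Discriminant values: 0.63, 0.15, 0.19; count ≥ 0.53 → 1.

1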